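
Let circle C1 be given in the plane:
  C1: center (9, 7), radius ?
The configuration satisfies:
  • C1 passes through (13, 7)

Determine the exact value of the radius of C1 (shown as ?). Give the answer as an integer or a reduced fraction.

4

1. [C1∋P]  r_C1² − 16 = 0  ⇒  r_C1 = 4 (r>0 drops 1)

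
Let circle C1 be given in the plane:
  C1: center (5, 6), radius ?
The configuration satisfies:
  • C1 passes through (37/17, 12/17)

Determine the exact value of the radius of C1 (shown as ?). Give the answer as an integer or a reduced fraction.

6

1. [C1∋P]  r_C1² − 36 = 0  ⇒  r_C1 = 6 (r>0 drops 1)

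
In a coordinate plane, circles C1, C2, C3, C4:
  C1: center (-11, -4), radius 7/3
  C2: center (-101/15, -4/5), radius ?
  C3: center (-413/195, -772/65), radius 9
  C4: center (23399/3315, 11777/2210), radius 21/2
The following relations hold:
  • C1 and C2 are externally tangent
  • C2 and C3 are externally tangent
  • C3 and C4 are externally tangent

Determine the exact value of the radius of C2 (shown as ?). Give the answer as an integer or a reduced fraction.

3

1. [ext C1·C2]  r_C2² + (14/3)r_C2 − 23 = 0  ⇒  r_C2 = 3 (r>0 drops 1)
2. [ext C2·C3]  r_C2² + 18r_C2 − 63 = 0  ⇒  r_C2 = 3 (r>0 drops 1)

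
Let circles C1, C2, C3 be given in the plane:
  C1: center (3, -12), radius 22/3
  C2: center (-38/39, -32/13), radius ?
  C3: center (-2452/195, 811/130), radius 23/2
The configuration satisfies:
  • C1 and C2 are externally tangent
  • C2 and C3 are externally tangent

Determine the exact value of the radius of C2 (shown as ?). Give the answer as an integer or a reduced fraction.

3

1. [ext C1·C2]  r_C2² + (44/3)r_C2 − 53 = 0  ⇒  r_C2 = 3 (r>0 drops 1)
2. [ext C2·C3]  r_C2² + 23r_C2 − 78 = 0  ⇒  r_C2 = 3 (r>0 drops 1)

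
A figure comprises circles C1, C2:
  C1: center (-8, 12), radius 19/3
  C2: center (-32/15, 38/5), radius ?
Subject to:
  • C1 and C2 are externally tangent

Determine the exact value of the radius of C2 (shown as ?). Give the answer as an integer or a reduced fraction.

1

1. [ext C1·C2]  r_C2² + (38/3)r_C2 − 41/3 = 0  ⇒  r_C2 = 1 (r>0 drops 1)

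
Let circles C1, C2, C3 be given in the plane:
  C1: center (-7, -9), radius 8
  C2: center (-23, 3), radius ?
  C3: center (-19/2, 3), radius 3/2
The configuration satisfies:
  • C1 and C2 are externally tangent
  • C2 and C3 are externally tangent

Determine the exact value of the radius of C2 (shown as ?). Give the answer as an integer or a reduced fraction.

1. [ext C1·C2]  r_C2² + 16r_C2 − 336 = 0  ⇒  r_C2 = 12 (r>0 drops 1)
2. [ext C2·C3]  r_C2² + 3r_C2 − 180 = 0  ⇒  r_C2 = 12 (r>0 drops 1)

12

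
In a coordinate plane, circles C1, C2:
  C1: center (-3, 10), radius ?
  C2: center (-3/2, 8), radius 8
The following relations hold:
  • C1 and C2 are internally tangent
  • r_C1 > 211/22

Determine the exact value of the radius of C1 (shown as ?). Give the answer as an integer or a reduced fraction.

21/2

1. [int C1,C2]  r_C1² − 16r_C1 + 231/4 = 0  ⇒  r_C1 = 11/2 or 21/2
2. given r_C1 > 211/22: keep 21/2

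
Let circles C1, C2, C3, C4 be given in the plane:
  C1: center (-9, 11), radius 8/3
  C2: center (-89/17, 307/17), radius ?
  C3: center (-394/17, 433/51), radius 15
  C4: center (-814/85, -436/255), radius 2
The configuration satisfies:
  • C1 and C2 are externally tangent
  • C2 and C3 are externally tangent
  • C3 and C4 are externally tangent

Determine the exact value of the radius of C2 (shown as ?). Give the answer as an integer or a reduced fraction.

1. [ext C1·C2]  r_C2² + (16/3)r_C2 − 512/9 = 0  ⇒  r_C2 = 16/3 (r>0 drops 1)
2. [ext C2·C3]  r_C2² + 30r_C2 − 1696/9 = 0  ⇒  r_C2 = 16/3 (r>0 drops 1)

16/3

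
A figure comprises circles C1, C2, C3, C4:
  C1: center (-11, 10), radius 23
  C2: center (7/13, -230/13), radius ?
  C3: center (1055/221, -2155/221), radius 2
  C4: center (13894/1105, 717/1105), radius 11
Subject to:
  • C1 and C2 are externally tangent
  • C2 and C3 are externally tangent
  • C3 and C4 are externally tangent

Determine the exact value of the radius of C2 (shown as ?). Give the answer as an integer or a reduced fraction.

7

1. [ext C1·C2]  r_C2² + 46r_C2 − 371 = 0  ⇒  r_C2 = 7 (r>0 drops 1)
2. [ext C2·C3]  r_C2² + 4r_C2 − 77 = 0  ⇒  r_C2 = 7 (r>0 drops 1)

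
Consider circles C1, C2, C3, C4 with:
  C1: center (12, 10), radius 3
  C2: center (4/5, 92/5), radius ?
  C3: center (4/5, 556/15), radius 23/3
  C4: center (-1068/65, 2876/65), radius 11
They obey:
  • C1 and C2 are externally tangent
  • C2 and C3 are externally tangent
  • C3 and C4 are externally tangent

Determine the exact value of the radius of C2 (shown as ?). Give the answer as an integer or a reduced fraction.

11

1. [ext C1·C2]  r_C2² + 6r_C2 − 187 = 0  ⇒  r_C2 = 11 (r>0 drops 1)
2. [ext C2·C3]  r_C2² + (46/3)r_C2 − 869/3 = 0  ⇒  r_C2 = 11 (r>0 drops 1)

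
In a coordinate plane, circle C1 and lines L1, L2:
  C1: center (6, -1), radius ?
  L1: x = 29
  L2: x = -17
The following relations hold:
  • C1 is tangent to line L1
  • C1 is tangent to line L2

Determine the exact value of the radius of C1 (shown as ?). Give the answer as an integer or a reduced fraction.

1. [C1‖L1]  r_C1² − 529 = 0  ⇒  r_C1 = 23 (r>0 drops 1)
2. [C1‖L2]  r_C1² − 529 = 0  ⇒  r_C1 = 23 (r>0 drops 1)

23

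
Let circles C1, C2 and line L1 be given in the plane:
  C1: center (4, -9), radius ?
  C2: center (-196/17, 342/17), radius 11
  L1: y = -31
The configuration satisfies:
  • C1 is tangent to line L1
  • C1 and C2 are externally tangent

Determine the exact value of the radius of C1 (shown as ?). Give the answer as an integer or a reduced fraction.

22

1. [C1‖L1]  r_C1² − 484 = 0  ⇒  r_C1 = 22 (r>0 drops 1)
2. [ext C1·C2]  r_C1² + 22r_C1 − 968 = 0  ⇒  r_C1 = 22 (r>0 drops 1)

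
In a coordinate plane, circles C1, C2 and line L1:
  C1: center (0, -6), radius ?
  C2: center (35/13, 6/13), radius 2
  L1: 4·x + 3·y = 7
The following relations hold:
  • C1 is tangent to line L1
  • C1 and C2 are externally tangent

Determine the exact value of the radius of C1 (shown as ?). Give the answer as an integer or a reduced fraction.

5

1. [C1‖L1]  r_C1² − 25 = 0  ⇒  r_C1 = 5 (r>0 drops 1)
2. [ext C1·C2]  r_C1² + 4r_C1 − 45 = 0  ⇒  r_C1 = 5 (r>0 drops 1)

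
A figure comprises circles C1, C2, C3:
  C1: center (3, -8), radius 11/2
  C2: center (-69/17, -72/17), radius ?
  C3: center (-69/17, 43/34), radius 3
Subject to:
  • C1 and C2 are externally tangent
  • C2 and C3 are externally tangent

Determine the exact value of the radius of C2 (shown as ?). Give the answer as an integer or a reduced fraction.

5/2

1. [ext C1·C2]  r_C2² + 11r_C2 − 135/4 = 0  ⇒  r_C2 = 5/2 (r>0 drops 1)
2. [ext C2·C3]  r_C2² + 6r_C2 − 85/4 = 0  ⇒  r_C2 = 5/2 (r>0 drops 1)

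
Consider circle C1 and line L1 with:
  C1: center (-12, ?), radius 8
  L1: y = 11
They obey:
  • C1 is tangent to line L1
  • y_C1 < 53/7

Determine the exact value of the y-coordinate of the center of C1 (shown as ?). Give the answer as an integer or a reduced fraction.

3

1. [C1‖L1]  y_C1² − 22y_C1 + 57 = 0  ⇒  y_C1 = 3 or 19
2. given y_C1 < 53/7: keep 3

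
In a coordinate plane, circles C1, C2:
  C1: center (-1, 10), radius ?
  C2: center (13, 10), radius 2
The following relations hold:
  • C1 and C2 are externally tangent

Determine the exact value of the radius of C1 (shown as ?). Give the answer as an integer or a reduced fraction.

12

1. [ext C1·C2]  r_C1² + 4r_C1 − 192 = 0  ⇒  r_C1 = 12 (r>0 drops 1)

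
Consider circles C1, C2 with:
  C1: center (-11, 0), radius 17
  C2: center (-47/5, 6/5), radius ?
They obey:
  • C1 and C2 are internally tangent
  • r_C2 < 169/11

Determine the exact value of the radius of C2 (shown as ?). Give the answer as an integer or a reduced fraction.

15

1. [int C1,C2]  r_C2² − 34r_C2 + 285 = 0  ⇒  r_C2 = 15 or 19
2. given r_C2 < 169/11: keep 15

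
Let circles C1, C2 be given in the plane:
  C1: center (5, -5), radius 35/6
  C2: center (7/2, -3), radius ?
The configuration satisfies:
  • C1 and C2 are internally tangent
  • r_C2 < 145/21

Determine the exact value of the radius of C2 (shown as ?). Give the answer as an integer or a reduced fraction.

10/3

1. [int C1,C2]  r_C2² − (35/3)r_C2 + 250/9 = 0  ⇒  r_C2 = 10/3 or 25/3
2. given r_C2 < 145/21: keep 10/3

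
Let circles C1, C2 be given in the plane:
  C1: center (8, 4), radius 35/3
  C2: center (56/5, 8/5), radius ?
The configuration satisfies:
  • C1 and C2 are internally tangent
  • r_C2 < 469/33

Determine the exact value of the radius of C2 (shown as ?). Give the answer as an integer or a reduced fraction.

23/3

1. [int C1,C2]  r_C2² − (70/3)r_C2 + 1081/9 = 0  ⇒  r_C2 = 23/3 or 47/3
2. given r_C2 < 469/33: keep 23/3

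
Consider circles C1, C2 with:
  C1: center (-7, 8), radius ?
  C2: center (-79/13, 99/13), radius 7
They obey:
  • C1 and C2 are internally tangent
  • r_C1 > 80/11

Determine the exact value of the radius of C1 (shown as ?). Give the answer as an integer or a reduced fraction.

1. [int C1,C2]  r_C1² − 14r_C1 + 48 = 0  ⇒  r_C1 = 6 or 8
2. given r_C1 > 80/11: keep 8

8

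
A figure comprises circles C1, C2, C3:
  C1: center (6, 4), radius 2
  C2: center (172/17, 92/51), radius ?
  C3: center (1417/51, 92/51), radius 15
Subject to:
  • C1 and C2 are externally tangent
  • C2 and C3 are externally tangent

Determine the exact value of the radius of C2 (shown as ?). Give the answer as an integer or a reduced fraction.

8/3

1. [ext C1·C2]  r_C2² + 4r_C2 − 160/9 = 0  ⇒  r_C2 = 8/3 (r>0 drops 1)
2. [ext C2·C3]  r_C2² + 30r_C2 − 784/9 = 0  ⇒  r_C2 = 8/3 (r>0 drops 1)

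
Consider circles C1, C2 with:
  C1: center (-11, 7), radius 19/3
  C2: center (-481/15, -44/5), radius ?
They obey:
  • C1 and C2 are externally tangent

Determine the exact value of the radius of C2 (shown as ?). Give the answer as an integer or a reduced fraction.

1. [ext C1·C2]  r_C2² + (38/3)r_C2 − 1960/3 = 0  ⇒  r_C2 = 20 (r>0 drops 1)

20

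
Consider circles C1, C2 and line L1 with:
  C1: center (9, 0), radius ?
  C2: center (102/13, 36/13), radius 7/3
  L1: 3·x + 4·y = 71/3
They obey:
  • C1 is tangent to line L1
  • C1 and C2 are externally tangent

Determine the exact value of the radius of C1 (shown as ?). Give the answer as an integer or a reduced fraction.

2/3

1. [C1‖L1]  r_C1² − 4/9 = 0  ⇒  r_C1 = 2/3 (r>0 drops 1)
2. [ext C1·C2]  r_C1² + (14/3)r_C1 − 32/9 = 0  ⇒  r_C1 = 2/3 (r>0 drops 1)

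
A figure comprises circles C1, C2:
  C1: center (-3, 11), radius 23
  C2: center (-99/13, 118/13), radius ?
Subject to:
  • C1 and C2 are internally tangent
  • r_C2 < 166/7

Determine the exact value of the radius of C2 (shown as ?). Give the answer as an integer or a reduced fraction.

1. [int C1,C2]  r_C2² − 46r_C2 + 504 = 0  ⇒  r_C2 = 18 or 28
2. given r_C2 < 166/7: keep 18

18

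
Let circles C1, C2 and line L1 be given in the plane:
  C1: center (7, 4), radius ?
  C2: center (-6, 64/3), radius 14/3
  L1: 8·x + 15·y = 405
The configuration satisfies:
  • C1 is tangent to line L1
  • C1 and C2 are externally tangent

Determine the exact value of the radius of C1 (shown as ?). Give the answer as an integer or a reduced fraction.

17

1. [C1‖L1]  r_C1² − 289 = 0  ⇒  r_C1 = 17 (r>0 drops 1)
2. [ext C1·C2]  r_C1² + (28/3)r_C1 − 1343/3 = 0  ⇒  r_C1 = 17 (r>0 drops 1)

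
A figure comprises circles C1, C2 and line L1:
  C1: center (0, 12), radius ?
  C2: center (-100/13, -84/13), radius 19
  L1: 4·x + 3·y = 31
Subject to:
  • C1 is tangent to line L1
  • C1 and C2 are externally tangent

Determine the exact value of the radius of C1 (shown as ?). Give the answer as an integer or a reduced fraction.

1

1. [C1‖L1]  r_C1² − 1 = 0  ⇒  r_C1 = 1 (r>0 drops 1)
2. [ext C1·C2]  r_C1² + 38r_C1 − 39 = 0  ⇒  r_C1 = 1 (r>0 drops 1)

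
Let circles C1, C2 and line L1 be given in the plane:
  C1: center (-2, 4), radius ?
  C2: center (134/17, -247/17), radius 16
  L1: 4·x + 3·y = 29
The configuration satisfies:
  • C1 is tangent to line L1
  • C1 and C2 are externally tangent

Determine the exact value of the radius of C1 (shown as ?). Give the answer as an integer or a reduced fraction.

1. [C1‖L1]  r_C1² − 25 = 0  ⇒  r_C1 = 5 (r>0 drops 1)
2. [ext C1·C2]  r_C1² + 32r_C1 − 185 = 0  ⇒  r_C1 = 5 (r>0 drops 1)

5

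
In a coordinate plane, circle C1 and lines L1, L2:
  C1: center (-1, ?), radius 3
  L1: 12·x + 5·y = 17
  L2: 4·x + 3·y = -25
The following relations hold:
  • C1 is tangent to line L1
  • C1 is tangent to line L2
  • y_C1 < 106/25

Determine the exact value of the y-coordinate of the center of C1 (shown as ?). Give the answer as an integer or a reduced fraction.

-2

1. [C1‖L1]  y_C1² − (58/5)y_C1 − 136/5 = 0  ⇒  y_C1 = -2 or 68/5
2. [C1‖L2]  y_C1² + 14y_C1 + 24 = 0  ⇒  y_C1 = -12 or -2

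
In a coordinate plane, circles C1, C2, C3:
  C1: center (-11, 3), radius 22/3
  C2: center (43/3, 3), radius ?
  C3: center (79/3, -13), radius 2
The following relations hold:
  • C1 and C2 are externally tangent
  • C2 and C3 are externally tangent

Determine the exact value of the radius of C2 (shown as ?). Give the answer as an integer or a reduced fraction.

1. [ext C1·C2]  r_C2² + (44/3)r_C2 − 588 = 0  ⇒  r_C2 = 18 (r>0 drops 1)
2. [ext C2·C3]  r_C2² + 4r_C2 − 396 = 0  ⇒  r_C2 = 18 (r>0 drops 1)

18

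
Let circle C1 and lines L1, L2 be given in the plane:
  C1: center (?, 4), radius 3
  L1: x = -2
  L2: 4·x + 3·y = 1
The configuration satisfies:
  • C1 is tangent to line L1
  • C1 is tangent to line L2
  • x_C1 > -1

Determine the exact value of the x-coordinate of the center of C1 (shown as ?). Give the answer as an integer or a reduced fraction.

1. [C1‖L1]  x_C1² + 4x_C1 − 5 = 0  ⇒  x_C1 = -5 or 1
2. [C1‖L2]  x_C1² + (11/2)x_C1 − 13/2 = 0  ⇒  x_C1 = -13/2 or 1

1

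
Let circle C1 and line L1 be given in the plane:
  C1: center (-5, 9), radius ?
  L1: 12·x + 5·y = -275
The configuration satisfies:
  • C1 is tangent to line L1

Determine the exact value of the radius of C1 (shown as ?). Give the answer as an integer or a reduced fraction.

20

1. [C1‖L1]  r_C1² − 400 = 0  ⇒  r_C1 = 20 (r>0 drops 1)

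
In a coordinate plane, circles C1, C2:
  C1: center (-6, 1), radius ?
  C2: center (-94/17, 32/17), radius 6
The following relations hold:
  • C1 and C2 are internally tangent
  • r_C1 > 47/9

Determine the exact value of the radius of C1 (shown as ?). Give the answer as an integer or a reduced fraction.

1. [int C1,C2]  r_C1² − 12r_C1 + 35 = 0  ⇒  r_C1 = 5 or 7
2. given r_C1 > 47/9: keep 7

7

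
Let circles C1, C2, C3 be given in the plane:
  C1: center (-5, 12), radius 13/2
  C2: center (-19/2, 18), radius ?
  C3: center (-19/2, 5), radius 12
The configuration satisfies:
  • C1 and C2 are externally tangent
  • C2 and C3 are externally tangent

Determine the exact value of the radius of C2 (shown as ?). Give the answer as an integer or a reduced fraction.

1

1. [ext C1·C2]  r_C2² + 13r_C2 − 14 = 0  ⇒  r_C2 = 1 (r>0 drops 1)
2. [ext C2·C3]  r_C2² + 24r_C2 − 25 = 0  ⇒  r_C2 = 1 (r>0 drops 1)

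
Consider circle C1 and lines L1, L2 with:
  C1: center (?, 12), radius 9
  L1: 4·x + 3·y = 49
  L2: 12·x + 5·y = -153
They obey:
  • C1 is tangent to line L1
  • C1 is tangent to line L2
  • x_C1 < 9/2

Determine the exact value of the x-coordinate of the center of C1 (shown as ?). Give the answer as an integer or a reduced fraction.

1. [C1‖L1]  x_C1² − (13/2)x_C1 − 116 = 0  ⇒  x_C1 = -8 or 29/2
2. [C1‖L2]  x_C1² + (71/2)x_C1 + 220 = 0  ⇒  x_C1 = -55/2 or -8

-8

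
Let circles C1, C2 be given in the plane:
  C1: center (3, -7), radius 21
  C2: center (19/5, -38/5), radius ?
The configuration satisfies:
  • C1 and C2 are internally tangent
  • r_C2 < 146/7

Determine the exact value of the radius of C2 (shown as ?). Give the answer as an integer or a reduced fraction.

20

1. [int C1,C2]  r_C2² − 42r_C2 + 440 = 0  ⇒  r_C2 = 20 or 22
2. given r_C2 < 146/7: keep 20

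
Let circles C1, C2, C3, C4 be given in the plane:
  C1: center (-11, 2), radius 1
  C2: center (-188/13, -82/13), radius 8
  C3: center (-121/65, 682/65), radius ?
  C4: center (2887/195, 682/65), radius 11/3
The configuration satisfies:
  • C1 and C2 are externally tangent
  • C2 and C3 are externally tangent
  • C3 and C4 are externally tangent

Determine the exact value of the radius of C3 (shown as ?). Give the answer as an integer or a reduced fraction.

13

1. [ext C2·C3]  r_C3² + 16r_C3 − 377 = 0  ⇒  r_C3 = 13 (r>0 drops 1)
2. [ext C3·C4]  r_C3² + (22/3)r_C3 − 793/3 = 0  ⇒  r_C3 = 13 (r>0 drops 1)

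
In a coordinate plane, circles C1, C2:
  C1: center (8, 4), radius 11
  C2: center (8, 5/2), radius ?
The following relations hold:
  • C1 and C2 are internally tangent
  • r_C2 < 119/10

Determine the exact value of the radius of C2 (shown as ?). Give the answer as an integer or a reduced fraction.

19/2

1. [int C1,C2]  r_C2² − 22r_C2 + 475/4 = 0  ⇒  r_C2 = 19/2 or 25/2
2. given r_C2 < 119/10: keep 19/2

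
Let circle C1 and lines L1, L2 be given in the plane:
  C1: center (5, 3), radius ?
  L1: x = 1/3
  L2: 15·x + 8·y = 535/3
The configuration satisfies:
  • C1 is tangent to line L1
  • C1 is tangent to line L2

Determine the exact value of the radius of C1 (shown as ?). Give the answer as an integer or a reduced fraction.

14/3

1. [C1‖L1]  r_C1² − 196/9 = 0  ⇒  r_C1 = 14/3 (r>0 drops 1)
2. [C1‖L2]  r_C1² − 196/9 = 0  ⇒  r_C1 = 14/3 (r>0 drops 1)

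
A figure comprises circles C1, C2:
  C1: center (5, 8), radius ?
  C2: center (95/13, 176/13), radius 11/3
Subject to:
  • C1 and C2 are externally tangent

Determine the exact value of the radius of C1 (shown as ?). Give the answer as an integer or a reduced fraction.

7/3

1. [ext C1·C2]  r_C1² + (22/3)r_C1 − 203/9 = 0  ⇒  r_C1 = 7/3 (r>0 drops 1)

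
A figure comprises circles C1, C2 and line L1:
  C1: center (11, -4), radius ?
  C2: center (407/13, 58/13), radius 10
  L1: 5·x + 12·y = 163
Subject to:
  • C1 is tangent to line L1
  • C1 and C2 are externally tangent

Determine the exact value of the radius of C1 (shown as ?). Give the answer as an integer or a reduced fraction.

1. [C1‖L1]  r_C1² − 144 = 0  ⇒  r_C1 = 12 (r>0 drops 1)
2. [ext C1·C2]  r_C1² + 20r_C1 − 384 = 0  ⇒  r_C1 = 12 (r>0 drops 1)

12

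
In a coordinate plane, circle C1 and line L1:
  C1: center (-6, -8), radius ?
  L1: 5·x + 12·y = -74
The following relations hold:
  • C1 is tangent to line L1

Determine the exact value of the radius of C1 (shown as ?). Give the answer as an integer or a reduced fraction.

4

1. [C1‖L1]  r_C1² − 16 = 0  ⇒  r_C1 = 4 (r>0 drops 1)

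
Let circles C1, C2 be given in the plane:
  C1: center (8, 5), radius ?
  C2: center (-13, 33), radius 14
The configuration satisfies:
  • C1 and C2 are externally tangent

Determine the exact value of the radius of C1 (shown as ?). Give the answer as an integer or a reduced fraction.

21

1. [ext C1·C2]  r_C1² + 28r_C1 − 1029 = 0  ⇒  r_C1 = 21 (r>0 drops 1)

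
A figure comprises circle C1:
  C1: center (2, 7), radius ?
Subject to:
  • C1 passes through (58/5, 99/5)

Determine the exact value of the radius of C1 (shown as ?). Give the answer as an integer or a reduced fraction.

16

1. [C1∋P]  r_C1² − 256 = 0  ⇒  r_C1 = 16 (r>0 drops 1)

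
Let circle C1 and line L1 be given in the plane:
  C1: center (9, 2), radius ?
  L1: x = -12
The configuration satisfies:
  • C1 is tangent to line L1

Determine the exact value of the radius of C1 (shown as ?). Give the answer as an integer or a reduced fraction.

21

1. [C1‖L1]  r_C1² − 441 = 0  ⇒  r_C1 = 21 (r>0 drops 1)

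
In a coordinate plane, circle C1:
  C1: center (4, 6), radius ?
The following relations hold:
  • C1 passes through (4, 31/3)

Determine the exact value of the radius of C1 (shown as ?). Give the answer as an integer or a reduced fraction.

1. [C1∋P]  r_C1² − 169/9 = 0  ⇒  r_C1 = 13/3 (r>0 drops 1)

13/3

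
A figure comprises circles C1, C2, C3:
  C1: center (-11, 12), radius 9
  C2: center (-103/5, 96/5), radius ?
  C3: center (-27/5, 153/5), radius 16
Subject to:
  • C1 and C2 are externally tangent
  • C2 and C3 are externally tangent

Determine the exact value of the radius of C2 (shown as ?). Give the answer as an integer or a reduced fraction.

1. [ext C1·C2]  r_C2² + 18r_C2 − 63 = 0  ⇒  r_C2 = 3 (r>0 drops 1)
2. [ext C2·C3]  r_C2² + 32r_C2 − 105 = 0  ⇒  r_C2 = 3 (r>0 drops 1)

3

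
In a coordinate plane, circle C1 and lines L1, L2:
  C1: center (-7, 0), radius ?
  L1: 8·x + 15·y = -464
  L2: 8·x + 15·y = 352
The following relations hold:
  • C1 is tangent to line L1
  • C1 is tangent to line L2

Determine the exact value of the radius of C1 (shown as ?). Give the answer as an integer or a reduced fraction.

1. [C1‖L1]  r_C1² − 576 = 0  ⇒  r_C1 = 24 (r>0 drops 1)
2. [C1‖L2]  r_C1² − 576 = 0  ⇒  r_C1 = 24 (r>0 drops 1)

24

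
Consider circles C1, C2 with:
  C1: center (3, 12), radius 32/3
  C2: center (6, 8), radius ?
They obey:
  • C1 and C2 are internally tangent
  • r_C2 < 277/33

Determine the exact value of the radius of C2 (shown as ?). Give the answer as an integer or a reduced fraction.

1. [int C1,C2]  r_C2² − (64/3)r_C2 + 799/9 = 0  ⇒  r_C2 = 17/3 or 47/3
2. given r_C2 < 277/33: keep 17/3

17/3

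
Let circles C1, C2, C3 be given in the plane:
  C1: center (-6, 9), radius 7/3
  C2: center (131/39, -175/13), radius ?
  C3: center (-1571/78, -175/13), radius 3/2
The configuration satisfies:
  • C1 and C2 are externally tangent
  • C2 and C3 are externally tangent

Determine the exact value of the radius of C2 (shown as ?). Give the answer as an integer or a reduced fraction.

22

1. [ext C1·C2]  r_C2² + (14/3)r_C2 − 1760/3 = 0  ⇒  r_C2 = 22 (r>0 drops 1)
2. [ext C2·C3]  r_C2² + 3r_C2 − 550 = 0  ⇒  r_C2 = 22 (r>0 drops 1)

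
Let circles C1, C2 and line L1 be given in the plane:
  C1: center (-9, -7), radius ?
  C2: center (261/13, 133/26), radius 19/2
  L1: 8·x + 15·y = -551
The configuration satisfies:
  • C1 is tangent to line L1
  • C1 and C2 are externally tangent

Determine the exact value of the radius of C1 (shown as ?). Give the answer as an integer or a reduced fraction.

1. [C1‖L1]  r_C1² − 484 = 0  ⇒  r_C1 = 22 (r>0 drops 1)
2. [ext C1·C2]  r_C1² + 19r_C1 − 902 = 0  ⇒  r_C1 = 22 (r>0 drops 1)

22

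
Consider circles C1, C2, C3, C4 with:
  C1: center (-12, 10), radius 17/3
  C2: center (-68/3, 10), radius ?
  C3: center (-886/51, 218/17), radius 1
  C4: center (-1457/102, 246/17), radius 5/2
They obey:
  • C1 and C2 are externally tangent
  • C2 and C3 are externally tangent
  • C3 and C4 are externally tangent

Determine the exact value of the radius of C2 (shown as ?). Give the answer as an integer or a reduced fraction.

1. [ext C1·C2]  r_C2² + (34/3)r_C2 − 245/3 = 0  ⇒  r_C2 = 5 (r>0 drops 1)
2. [ext C2·C3]  r_C2² + 2r_C2 − 35 = 0  ⇒  r_C2 = 5 (r>0 drops 1)

5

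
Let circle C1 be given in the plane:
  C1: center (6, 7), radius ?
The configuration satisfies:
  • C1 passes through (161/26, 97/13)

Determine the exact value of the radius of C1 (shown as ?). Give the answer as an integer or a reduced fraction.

1/2

1. [C1∋P]  r_C1² − 1/4 = 0  ⇒  r_C1 = 1/2 (r>0 drops 1)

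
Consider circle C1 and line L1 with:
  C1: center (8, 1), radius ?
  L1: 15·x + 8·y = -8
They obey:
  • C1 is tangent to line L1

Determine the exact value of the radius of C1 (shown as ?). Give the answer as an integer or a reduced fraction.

8

1. [C1‖L1]  r_C1² − 64 = 0  ⇒  r_C1 = 8 (r>0 drops 1)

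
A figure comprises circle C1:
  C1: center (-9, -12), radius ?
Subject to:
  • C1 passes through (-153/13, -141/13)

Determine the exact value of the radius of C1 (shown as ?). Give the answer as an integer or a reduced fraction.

3

1. [C1∋P]  r_C1² − 9 = 0  ⇒  r_C1 = 3 (r>0 drops 1)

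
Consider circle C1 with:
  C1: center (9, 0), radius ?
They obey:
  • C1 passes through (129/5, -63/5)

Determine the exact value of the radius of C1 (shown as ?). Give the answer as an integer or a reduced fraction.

21

1. [C1∋P]  r_C1² − 441 = 0  ⇒  r_C1 = 21 (r>0 drops 1)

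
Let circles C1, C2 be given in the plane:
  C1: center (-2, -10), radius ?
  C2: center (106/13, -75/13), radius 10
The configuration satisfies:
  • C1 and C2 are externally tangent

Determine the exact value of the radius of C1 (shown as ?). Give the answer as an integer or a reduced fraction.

1. [ext C1·C2]  r_C1² + 20r_C1 − 21 = 0  ⇒  r_C1 = 1 (r>0 drops 1)

1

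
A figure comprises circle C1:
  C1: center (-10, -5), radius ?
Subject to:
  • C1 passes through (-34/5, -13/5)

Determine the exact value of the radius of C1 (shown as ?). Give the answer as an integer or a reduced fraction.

1. [C1∋P]  r_C1² − 16 = 0  ⇒  r_C1 = 4 (r>0 drops 1)

4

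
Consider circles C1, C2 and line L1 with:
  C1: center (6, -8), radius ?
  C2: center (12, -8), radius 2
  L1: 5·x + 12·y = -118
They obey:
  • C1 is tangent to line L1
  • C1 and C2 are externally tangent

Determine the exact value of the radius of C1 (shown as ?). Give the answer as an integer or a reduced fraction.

4

1. [C1‖L1]  r_C1² − 16 = 0  ⇒  r_C1 = 4 (r>0 drops 1)
2. [ext C1·C2]  r_C1² + 4r_C1 − 32 = 0  ⇒  r_C1 = 4 (r>0 drops 1)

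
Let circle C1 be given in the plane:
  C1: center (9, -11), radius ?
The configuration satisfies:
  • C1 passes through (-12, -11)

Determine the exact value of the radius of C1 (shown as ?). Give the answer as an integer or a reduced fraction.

1. [C1∋P]  r_C1² − 441 = 0  ⇒  r_C1 = 21 (r>0 drops 1)

21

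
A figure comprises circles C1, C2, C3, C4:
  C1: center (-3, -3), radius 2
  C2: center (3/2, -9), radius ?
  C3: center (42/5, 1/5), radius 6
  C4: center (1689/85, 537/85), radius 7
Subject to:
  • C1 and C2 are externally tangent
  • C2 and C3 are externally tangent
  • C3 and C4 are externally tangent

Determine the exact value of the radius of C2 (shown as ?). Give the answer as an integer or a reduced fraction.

11/2

1. [ext C1·C2]  r_C2² + 4r_C2 − 209/4 = 0  ⇒  r_C2 = 11/2 (r>0 drops 1)
2. [ext C2·C3]  r_C2² + 12r_C2 − 385/4 = 0  ⇒  r_C2 = 11/2 (r>0 drops 1)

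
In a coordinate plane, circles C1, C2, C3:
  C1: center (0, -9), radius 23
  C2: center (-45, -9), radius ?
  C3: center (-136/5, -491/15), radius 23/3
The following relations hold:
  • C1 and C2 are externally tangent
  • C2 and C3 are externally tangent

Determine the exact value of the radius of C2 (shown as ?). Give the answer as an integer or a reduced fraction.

1. [ext C1·C2]  r_C2² + 46r_C2 − 1496 = 0  ⇒  r_C2 = 22 (r>0 drops 1)
2. [ext C2·C3]  r_C2² + (46/3)r_C2 − 2464/3 = 0  ⇒  r_C2 = 22 (r>0 drops 1)

22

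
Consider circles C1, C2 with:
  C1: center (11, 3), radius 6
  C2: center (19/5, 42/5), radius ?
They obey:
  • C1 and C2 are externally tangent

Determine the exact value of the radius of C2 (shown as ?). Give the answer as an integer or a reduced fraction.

3

1. [ext C1·C2]  r_C2² + 12r_C2 − 45 = 0  ⇒  r_C2 = 3 (r>0 drops 1)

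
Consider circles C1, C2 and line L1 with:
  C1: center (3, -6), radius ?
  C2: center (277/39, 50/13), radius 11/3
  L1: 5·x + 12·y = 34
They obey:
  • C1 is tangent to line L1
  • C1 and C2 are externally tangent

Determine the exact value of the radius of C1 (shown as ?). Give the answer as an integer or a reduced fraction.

1. [C1‖L1]  r_C1² − 49 = 0  ⇒  r_C1 = 7 (r>0 drops 1)
2. [ext C1·C2]  r_C1² + (22/3)r_C1 − 301/3 = 0  ⇒  r_C1 = 7 (r>0 drops 1)

7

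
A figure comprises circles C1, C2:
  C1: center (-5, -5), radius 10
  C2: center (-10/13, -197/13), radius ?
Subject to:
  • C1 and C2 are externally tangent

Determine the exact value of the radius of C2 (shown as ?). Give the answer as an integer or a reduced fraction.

1. [ext C1·C2]  r_C2² + 20r_C2 − 21 = 0  ⇒  r_C2 = 1 (r>0 drops 1)

1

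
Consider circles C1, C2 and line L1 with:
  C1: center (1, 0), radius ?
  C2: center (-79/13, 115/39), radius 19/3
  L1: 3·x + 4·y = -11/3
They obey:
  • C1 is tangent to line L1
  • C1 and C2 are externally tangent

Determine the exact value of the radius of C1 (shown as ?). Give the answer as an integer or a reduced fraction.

1. [C1‖L1]  r_C1² − 16/9 = 0  ⇒  r_C1 = 4/3 (r>0 drops 1)
2. [ext C1·C2]  r_C1² + (38/3)r_C1 − 56/3 = 0  ⇒  r_C1 = 4/3 (r>0 drops 1)

4/3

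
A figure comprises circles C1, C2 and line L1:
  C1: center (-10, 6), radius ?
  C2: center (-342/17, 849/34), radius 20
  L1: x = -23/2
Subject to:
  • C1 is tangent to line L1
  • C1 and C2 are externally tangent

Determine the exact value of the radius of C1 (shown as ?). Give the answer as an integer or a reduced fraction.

1. [C1‖L1]  r_C1² − 9/4 = 0  ⇒  r_C1 = 3/2 (r>0 drops 1)
2. [ext C1·C2]  r_C1² + 40r_C1 − 249/4 = 0  ⇒  r_C1 = 3/2 (r>0 drops 1)

3/2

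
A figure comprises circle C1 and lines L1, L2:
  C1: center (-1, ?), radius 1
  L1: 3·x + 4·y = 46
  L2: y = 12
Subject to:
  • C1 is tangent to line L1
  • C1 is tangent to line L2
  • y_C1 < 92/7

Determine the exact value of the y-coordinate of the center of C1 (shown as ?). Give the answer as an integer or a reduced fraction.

1. [C1‖L1]  y_C1² − (49/2)y_C1 + 297/2 = 0  ⇒  y_C1 = 11 or 27/2
2. [C1‖L2]  y_C1² − 24y_C1 + 143 = 0  ⇒  y_C1 = 11 or 13

11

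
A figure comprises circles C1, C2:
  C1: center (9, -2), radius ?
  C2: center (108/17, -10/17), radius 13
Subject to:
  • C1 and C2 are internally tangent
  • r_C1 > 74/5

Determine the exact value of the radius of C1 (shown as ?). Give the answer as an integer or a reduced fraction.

16

1. [int C1,C2]  r_C1² − 26r_C1 + 160 = 0  ⇒  r_C1 = 10 or 16
2. given r_C1 > 74/5: keep 16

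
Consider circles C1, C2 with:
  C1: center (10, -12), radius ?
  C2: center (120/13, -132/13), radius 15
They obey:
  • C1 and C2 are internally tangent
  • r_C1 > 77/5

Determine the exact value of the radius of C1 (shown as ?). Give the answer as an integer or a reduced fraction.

17

1. [int C1,C2]  r_C1² − 30r_C1 + 221 = 0  ⇒  r_C1 = 13 or 17
2. given r_C1 > 77/5: keep 17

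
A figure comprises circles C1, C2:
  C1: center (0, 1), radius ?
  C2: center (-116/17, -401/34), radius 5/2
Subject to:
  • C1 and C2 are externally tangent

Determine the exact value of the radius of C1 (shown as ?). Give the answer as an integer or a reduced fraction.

12

1. [ext C1·C2]  r_C1² + 5r_C1 − 204 = 0  ⇒  r_C1 = 12 (r>0 drops 1)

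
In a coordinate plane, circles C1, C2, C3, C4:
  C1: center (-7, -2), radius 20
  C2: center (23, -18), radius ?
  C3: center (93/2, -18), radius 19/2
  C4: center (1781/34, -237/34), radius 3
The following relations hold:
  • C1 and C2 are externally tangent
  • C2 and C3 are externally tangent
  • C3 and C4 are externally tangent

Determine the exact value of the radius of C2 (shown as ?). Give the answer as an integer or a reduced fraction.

14

1. [ext C1·C2]  r_C2² + 40r_C2 − 756 = 0  ⇒  r_C2 = 14 (r>0 drops 1)
2. [ext C2·C3]  r_C2² + 19r_C2 − 462 = 0  ⇒  r_C2 = 14 (r>0 drops 1)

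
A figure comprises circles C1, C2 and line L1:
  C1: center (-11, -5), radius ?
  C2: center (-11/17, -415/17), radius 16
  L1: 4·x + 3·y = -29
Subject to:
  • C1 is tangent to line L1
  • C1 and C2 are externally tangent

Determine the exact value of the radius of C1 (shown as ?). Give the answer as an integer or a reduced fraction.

1. [C1‖L1]  r_C1² − 36 = 0  ⇒  r_C1 = 6 (r>0 drops 1)
2. [ext C1·C2]  r_C1² + 32r_C1 − 228 = 0  ⇒  r_C1 = 6 (r>0 drops 1)

6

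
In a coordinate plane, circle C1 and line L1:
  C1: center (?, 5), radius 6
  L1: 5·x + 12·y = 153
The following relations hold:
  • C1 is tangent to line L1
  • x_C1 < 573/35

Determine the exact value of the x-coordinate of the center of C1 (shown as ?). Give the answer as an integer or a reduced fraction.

1. [C1‖L1]  x_C1² − (186/5)x_C1 + 513/5 = 0  ⇒  x_C1 = 3 or 171/5
2. given x_C1 < 573/35: keep 3

3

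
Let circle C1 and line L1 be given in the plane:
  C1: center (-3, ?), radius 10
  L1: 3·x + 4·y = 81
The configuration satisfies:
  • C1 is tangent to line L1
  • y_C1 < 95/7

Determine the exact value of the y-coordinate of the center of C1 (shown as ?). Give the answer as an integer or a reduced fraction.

10

1. [C1‖L1]  y_C1² − 45y_C1 + 350 = 0  ⇒  y_C1 = 10 or 35
2. given y_C1 < 95/7: keep 10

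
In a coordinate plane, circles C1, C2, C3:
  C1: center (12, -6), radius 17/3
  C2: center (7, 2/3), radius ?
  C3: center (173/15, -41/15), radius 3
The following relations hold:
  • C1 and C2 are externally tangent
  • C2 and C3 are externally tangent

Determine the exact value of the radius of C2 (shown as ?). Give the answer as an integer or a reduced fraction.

8/3

1. [ext C1·C2]  r_C2² + (34/3)r_C2 − 112/3 = 0  ⇒  r_C2 = 8/3 (r>0 drops 1)
2. [ext C2·C3]  r_C2² + 6r_C2 − 208/9 = 0  ⇒  r_C2 = 8/3 (r>0 drops 1)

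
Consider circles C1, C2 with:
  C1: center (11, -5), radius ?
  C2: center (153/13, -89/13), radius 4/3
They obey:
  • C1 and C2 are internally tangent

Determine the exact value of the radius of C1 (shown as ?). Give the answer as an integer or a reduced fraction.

1. [int C1,C2]  r_C1² − (8/3)r_C1 − 20/9 = 0  ⇒  r_C1 = 10/3 (r>0 drops 1)

10/3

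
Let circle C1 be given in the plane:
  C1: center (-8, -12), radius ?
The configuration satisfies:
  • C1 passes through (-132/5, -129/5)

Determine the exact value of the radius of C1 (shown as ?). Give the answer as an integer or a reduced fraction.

23

1. [C1∋P]  r_C1² − 529 = 0  ⇒  r_C1 = 23 (r>0 drops 1)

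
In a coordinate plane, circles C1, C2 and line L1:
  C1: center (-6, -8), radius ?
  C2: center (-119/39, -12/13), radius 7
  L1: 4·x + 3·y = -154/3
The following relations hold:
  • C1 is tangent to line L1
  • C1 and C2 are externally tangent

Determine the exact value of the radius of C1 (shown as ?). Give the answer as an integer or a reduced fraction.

2/3

1. [C1‖L1]  r_C1² − 4/9 = 0  ⇒  r_C1 = 2/3 (r>0 drops 1)
2. [ext C1·C2]  r_C1² + 14r_C1 − 88/9 = 0  ⇒  r_C1 = 2/3 (r>0 drops 1)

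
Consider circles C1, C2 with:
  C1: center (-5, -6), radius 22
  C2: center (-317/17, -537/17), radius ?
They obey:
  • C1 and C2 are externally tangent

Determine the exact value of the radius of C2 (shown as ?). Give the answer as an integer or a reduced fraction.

1. [ext C1·C2]  r_C2² + 44r_C2 − 357 = 0  ⇒  r_C2 = 7 (r>0 drops 1)

7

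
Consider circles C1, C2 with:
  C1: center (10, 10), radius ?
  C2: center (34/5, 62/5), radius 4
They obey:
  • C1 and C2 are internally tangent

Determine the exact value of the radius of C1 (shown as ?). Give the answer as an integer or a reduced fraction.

8

1. [int C1,C2]  r_C1² − 8r_C1 = 0  ⇒  r_C1 = 8 (r>0 drops 1)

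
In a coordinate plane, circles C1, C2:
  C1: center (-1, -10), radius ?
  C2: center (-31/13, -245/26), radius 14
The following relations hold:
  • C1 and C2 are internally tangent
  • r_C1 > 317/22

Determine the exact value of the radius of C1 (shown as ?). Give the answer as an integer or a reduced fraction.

31/2

1. [int C1,C2]  r_C1² − 28r_C1 + 775/4 = 0  ⇒  r_C1 = 25/2 or 31/2
2. given r_C1 > 317/22: keep 31/2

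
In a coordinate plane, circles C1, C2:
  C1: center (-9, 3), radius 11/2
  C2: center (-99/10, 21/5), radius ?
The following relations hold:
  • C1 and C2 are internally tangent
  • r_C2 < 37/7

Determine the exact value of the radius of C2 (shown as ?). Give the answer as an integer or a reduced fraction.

4

1. [int C1,C2]  r_C2² − 11r_C2 + 28 = 0  ⇒  r_C2 = 4 or 7
2. given r_C2 < 37/7: keep 4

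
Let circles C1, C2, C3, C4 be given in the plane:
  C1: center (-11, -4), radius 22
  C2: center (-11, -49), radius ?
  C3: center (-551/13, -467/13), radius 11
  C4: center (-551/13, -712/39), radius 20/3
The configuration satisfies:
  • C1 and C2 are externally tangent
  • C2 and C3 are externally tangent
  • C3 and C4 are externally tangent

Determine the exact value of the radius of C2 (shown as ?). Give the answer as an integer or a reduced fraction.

23

1. [ext C1·C2]  r_C2² + 44r_C2 − 1541 = 0  ⇒  r_C2 = 23 (r>0 drops 1)
2. [ext C2·C3]  r_C2² + 22r_C2 − 1035 = 0  ⇒  r_C2 = 23 (r>0 drops 1)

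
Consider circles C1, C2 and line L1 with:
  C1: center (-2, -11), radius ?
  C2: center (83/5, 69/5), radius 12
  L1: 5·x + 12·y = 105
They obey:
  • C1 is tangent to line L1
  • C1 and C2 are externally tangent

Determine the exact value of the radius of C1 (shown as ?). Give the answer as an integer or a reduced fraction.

19

1. [C1‖L1]  r_C1² − 361 = 0  ⇒  r_C1 = 19 (r>0 drops 1)
2. [ext C1·C2]  r_C1² + 24r_C1 − 817 = 0  ⇒  r_C1 = 19 (r>0 drops 1)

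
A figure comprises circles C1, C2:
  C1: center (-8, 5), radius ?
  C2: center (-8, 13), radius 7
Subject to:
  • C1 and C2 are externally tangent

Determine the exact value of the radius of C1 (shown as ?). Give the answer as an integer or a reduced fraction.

1

1. [ext C1·C2]  r_C1² + 14r_C1 − 15 = 0  ⇒  r_C1 = 1 (r>0 drops 1)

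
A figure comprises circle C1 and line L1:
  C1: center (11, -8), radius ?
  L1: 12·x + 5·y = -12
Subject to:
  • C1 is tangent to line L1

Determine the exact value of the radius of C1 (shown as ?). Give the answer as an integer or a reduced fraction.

8

1. [C1‖L1]  r_C1² − 64 = 0  ⇒  r_C1 = 8 (r>0 drops 1)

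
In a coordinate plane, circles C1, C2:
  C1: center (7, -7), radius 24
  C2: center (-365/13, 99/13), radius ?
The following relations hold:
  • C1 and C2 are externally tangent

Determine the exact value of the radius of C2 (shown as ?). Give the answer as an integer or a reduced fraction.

14

1. [ext C1·C2]  r_C2² + 48r_C2 − 868 = 0  ⇒  r_C2 = 14 (r>0 drops 1)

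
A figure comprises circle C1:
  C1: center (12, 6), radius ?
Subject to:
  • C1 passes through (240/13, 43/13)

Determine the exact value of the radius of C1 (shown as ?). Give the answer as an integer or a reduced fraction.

7

1. [C1∋P]  r_C1² − 49 = 0  ⇒  r_C1 = 7 (r>0 drops 1)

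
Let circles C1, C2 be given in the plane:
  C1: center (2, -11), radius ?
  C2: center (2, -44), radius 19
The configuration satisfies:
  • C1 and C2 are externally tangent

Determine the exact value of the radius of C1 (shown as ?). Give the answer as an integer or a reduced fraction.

1. [ext C1·C2]  r_C1² + 38r_C1 − 728 = 0  ⇒  r_C1 = 14 (r>0 drops 1)

14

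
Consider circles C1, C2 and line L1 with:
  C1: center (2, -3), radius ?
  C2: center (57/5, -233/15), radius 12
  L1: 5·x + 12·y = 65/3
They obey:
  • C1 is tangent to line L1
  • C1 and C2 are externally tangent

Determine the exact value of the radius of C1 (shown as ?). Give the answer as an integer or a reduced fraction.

1. [C1‖L1]  r_C1² − 121/9 = 0  ⇒  r_C1 = 11/3 (r>0 drops 1)
2. [ext C1·C2]  r_C1² + 24r_C1 − 913/9 = 0  ⇒  r_C1 = 11/3 (r>0 drops 1)

11/3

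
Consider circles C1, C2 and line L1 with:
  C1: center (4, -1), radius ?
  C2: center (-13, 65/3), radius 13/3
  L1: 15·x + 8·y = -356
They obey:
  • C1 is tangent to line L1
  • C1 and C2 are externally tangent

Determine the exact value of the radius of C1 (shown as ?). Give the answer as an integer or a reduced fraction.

24

1. [C1‖L1]  r_C1² − 576 = 0  ⇒  r_C1 = 24 (r>0 drops 1)
2. [ext C1·C2]  r_C1² + (26/3)r_C1 − 784 = 0  ⇒  r_C1 = 24 (r>0 drops 1)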